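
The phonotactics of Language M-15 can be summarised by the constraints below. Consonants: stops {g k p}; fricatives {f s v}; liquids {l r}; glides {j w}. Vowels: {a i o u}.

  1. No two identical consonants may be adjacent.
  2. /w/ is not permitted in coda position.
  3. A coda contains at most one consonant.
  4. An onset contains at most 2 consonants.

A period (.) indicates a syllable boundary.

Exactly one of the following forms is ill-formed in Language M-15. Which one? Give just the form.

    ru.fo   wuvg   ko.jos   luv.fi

ru.fo — σ1 onset /r/, coda /∅/ ok; σ2 onset /f/, coda /∅/ ok → well-formed
wuvg — violates constraint 3: syllable 1 coda /vg/ has 2 consonants (> 1) → ill-formed
ko.jos — σ1 onset /k/, coda /∅/ ok; σ2 onset /j/, coda /s/ ok → well-formed
luv.fi — σ1 onset /l/, coda /v/ ok; σ2 onset /f/, coda /∅/ ok → well-formed

wuvg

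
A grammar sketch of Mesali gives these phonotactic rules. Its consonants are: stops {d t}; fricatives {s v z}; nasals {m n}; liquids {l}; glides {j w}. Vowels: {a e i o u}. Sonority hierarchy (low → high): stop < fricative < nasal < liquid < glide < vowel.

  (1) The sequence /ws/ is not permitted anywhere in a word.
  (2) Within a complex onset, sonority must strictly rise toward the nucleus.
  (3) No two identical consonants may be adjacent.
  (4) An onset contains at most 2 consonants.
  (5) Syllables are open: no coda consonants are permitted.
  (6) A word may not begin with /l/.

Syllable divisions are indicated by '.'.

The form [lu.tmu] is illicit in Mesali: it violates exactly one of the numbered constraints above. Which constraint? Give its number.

6

[lu.tmu]: word begins with /l/.
This is a violation of constraint 6: "A word may not begin with /l/."
The remaining constraints (1, 2, 3, 4, 5) are satisfied.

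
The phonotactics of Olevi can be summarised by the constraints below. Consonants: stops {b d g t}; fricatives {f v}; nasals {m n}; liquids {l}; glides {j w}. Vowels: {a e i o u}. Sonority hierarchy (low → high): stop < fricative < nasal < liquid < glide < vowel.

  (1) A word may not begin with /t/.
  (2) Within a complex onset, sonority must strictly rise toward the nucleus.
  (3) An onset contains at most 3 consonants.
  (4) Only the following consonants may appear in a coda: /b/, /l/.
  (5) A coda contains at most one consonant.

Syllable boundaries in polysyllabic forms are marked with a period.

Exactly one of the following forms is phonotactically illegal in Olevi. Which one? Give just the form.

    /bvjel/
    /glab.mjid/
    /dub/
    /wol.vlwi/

/bvjel/ — σ1 onset /bvj/ (1→2→5 rises), coda /l/ ok → phonotactically legal
/glab.mjid/ — violates constraint 4: syllable 2 coda contains /d/, which is not a licensed coda consonant → phonotactically illegal
/dub/ — σ1 onset /d/, coda /b/ ok → phonotactically legal
/wol.vlwi/ — σ1 onset /w/, coda /l/ ok; σ2 onset /vlw/ (2→4→5 rises), coda /∅/ ok → phonotactically legal

/glab.mjid/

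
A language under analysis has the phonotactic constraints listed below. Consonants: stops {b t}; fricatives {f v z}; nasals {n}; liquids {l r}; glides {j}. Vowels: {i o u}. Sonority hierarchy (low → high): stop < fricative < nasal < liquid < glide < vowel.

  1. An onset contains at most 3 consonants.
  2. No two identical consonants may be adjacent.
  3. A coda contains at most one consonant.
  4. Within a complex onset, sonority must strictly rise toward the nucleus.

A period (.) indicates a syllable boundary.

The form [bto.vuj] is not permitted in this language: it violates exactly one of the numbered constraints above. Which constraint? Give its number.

[bto.vuj]: syllable 1 onset /bt/: /b/ (stop, 1) → /t/ (stop, 1) does not rise.
This is a violation of constraint 4: "Within a complex onset, sonority must strictly rise toward the nucleus."
The remaining constraints (1, 2, 3) are satisfied.

4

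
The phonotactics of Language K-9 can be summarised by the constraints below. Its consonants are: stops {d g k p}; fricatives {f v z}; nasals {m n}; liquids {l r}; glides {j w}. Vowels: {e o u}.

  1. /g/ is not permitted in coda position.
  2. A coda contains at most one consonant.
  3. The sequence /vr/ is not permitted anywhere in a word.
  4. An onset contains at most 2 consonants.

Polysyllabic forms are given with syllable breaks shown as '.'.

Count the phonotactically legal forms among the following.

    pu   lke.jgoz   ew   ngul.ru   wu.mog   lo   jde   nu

7

pu — σ1 onset /p/, coda /∅/ ok → phonotactically legal
lke.jgoz — σ1 onset /lk/ (2C), coda /∅/ ok; σ2 onset /jg/ (2C), coda /z/ ok → phonotactically legal
ew — σ1 onset /∅/, coda /w/ ok → phonotactically legal
ngul.ru — σ1 onset /ng/ (2C), coda /l/ ok; σ2 onset /r/, coda /∅/ ok → phonotactically legal
wu.mog — violates constraint 1: syllable 2 coda contains /g/ → phonotactically illegal
lo — σ1 onset /l/, coda /∅/ ok → phonotactically legal
jde — σ1 onset /jd/ (2C), coda /∅/ ok → phonotactically legal
nu — σ1 onset /n/, coda /∅/ ok → phonotactically legal
Phonotactically legal: pu, lke.jgoz, ew, ngul.ru, lo, jde, nu → 7.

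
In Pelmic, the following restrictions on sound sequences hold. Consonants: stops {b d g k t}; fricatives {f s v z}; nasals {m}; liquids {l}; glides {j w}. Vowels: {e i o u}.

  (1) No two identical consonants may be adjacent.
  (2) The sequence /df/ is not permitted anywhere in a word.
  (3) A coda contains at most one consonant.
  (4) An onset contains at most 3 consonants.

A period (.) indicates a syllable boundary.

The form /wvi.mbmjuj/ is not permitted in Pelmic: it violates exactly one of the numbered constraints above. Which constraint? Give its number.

/wvi.mbmjuj/: syllable 2 onset /mbmj/ has 4 consonants (> 3).
This is a violation of constraint 4: "An onset contains at most 3 consonants."
The remaining constraints (1, 2, 3) are satisfied.

4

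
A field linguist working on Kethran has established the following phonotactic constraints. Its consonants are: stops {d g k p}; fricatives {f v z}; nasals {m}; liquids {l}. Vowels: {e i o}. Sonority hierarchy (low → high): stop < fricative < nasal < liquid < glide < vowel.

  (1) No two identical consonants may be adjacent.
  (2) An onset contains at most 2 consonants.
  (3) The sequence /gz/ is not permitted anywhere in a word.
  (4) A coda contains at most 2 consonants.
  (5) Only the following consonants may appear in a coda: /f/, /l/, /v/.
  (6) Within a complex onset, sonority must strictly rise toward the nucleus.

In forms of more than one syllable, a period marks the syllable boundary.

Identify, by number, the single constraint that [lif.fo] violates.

[lif.fo]: adjacent identical consonants /ff/.
This is a violation of constraint 1: "No two identical consonants may be adjacent."
The remaining constraints (2, 3, 4, 5, 6) are satisfied.

1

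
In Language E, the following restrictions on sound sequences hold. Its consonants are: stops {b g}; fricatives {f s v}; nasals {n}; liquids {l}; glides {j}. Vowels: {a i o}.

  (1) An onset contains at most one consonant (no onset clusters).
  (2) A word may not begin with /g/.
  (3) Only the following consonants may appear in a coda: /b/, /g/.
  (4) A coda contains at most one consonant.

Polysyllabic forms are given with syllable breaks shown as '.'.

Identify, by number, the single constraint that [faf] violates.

3

[faf]: syllable 1 coda contains /f/, which is not a licensed coda consonant.
This is a violation of constraint 3: "Only the following consonants may appear in a coda: /b/, /g/."
The remaining constraints (1, 2, 4) are satisfied.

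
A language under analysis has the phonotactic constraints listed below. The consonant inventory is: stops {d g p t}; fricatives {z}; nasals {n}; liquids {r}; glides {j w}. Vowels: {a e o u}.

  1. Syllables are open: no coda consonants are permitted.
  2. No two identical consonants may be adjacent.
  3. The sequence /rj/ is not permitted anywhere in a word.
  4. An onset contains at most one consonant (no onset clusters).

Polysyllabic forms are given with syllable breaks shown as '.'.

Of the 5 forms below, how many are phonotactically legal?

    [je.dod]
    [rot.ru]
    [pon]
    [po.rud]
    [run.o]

0

[je.dod] — violates constraint 1: syllable 2 coda /d/ has 1 consonant (> 0) → phonotactically illegal
[rot.ru] — violates constraint 1: syllable 1 coda /t/ has 1 consonant (> 0) → phonotactically illegal
[pon] — violates constraint 1: syllable 1 coda /n/ has 1 consonant (> 0) → phonotactically illegal
[po.rud] — violates constraint 1: syllable 2 coda /d/ has 1 consonant (> 0) → phonotactically illegal
[run.o] — violates constraint 1: syllable 1 coda /n/ has 1 consonant (> 0) → phonotactically illegal
No form is phonotactically legal → 0.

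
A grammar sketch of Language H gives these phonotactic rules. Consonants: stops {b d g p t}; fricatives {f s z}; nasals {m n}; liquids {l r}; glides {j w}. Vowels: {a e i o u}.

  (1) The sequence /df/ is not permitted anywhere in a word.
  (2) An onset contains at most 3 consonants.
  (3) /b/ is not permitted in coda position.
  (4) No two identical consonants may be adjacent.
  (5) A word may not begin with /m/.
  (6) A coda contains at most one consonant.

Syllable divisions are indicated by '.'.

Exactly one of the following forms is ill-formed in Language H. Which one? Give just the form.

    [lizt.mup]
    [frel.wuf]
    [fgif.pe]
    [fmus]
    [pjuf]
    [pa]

[lizt.mup]

[lizt.mup] — violates constraint 6: syllable 1 coda /zt/ has 2 consonants (> 1) → ill-formed
[frel.wuf] — σ1 onset /fr/ (2C), coda /l/ ok; σ2 onset /w/, coda /f/ ok → well-formed
[fgif.pe] — σ1 onset /fg/ (2C), coda /f/ ok; σ2 onset /p/, coda /∅/ ok → well-formed
[fmus] — σ1 onset /fm/ (2C), coda /s/ ok → well-formed
[pjuf] — σ1 onset /pj/ (2C), coda /f/ ok → well-formed
[pa] — σ1 onset /p/, coda /∅/ ok → well-formed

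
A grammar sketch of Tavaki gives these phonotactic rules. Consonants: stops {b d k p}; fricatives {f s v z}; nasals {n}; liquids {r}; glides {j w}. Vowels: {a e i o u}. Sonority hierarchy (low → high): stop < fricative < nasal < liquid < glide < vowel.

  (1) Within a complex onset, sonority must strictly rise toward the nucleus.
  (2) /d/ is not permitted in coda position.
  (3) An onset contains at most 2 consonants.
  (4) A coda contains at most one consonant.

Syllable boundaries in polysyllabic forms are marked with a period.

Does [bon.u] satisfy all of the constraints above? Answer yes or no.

yes

[bon.u] — σ1 onset /b/, coda /n/ ok; σ2 onset /∅/, coda /∅/ ok → phonotactically legal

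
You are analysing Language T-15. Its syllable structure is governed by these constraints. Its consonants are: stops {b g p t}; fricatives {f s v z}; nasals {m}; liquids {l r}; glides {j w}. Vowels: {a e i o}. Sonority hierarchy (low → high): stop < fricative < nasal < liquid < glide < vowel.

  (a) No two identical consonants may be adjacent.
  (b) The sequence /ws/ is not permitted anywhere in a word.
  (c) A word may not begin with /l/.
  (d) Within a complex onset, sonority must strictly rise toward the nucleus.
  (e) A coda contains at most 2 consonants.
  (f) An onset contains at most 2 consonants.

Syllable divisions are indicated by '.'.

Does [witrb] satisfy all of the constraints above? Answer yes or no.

no

[witrb] — violates constraint (e): syllable 1 coda /trb/ has 3 consonants (> 2) → not permitted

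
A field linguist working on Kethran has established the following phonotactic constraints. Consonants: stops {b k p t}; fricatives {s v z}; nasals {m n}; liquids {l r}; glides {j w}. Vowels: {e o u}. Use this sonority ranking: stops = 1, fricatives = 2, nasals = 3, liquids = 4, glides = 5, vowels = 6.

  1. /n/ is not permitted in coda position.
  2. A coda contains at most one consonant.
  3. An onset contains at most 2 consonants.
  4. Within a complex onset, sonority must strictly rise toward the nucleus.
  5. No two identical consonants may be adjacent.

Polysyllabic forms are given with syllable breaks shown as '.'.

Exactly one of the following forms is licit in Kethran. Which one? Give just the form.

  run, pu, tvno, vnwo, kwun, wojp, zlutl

pu

run — violates constraint 1: syllable 1 coda contains /n/ → illicit
pu — σ1 onset /p/, coda /∅/ ok → licit
tvno — violates constraint 3: syllable 1 onset /tvn/ has 3 consonants (> 2) → illicit
vnwo — violates constraint 3: syllable 1 onset /vnw/ has 3 consonants (> 2) → illicit
kwun — violates constraint 1: syllable 1 coda contains /n/ → illicit
wojp — violates constraint 2: syllable 1 coda /jp/ has 2 consonants (> 1) → illicit
zlutl — violates constraint 2: syllable 1 coda /tl/ has 2 consonants (> 1) → illicit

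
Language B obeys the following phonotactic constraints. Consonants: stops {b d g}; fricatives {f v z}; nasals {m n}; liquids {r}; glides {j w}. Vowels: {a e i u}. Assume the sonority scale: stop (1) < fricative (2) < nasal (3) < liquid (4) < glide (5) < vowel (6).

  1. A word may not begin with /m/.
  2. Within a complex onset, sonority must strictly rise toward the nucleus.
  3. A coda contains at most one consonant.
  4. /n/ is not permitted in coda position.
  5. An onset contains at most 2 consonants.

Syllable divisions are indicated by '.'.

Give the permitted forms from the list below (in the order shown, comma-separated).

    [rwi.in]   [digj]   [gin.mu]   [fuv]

[rwi.in] — violates constraint 4: syllable 2 coda contains /n/ → not permitted
[digj] — violates constraint 3: syllable 1 coda /gj/ has 2 consonants (> 1) → not permitted
[gin.mu] — violates constraint 4: syllable 1 coda contains /n/ → not permitted
[fuv] — σ1 onset /f/, coda /v/ ok → permitted

[fuv]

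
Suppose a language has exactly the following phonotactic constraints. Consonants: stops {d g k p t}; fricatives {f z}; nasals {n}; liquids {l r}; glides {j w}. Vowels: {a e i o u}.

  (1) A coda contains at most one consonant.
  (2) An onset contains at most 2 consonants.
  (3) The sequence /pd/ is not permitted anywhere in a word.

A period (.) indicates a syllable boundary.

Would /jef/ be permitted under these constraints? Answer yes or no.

yes

/jef/ — σ1 onset /j/, coda /f/ ok → permitted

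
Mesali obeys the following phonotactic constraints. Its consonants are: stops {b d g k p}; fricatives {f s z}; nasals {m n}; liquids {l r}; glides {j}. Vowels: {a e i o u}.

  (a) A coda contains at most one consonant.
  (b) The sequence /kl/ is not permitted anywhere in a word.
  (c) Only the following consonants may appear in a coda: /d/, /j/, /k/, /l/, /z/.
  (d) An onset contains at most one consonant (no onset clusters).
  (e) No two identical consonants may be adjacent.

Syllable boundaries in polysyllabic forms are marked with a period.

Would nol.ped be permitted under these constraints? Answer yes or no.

yes

nol.ped — σ1 onset /n/, coda /l/ ok; σ2 onset /p/, coda /d/ ok → permitted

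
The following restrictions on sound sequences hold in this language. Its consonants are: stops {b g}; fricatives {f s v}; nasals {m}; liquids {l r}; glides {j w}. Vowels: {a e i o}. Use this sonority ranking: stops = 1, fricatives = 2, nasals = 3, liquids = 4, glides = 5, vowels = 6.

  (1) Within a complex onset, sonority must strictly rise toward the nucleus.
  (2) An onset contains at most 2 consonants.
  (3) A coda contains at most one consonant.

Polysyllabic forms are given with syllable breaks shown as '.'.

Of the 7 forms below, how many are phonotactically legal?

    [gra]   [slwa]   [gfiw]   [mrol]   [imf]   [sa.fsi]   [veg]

4

[gra] — σ1 onset /gr/ (1→4 rises), coda /∅/ ok → phonotactically legal
[slwa] — violates constraint 2: syllable 1 onset /slw/ has 3 consonants (> 2) → phonotactically illegal
[gfiw] — σ1 onset /gf/ (1→2 rises), coda /w/ ok → phonotactically legal
[mrol] — σ1 onset /mr/ (3→4 rises), coda /l/ ok → phonotactically legal
[imf] — violates constraint 3: syllable 1 coda /mf/ has 2 consonants (> 1) → phonotactically illegal
[sa.fsi] — violates constraint 1: syllable 2 onset /fs/: /f/ (fricative, 2) → /s/ (fricative, 2) does not rise → phonotactically illegal
[veg] — σ1 onset /v/, coda /g/ ok → phonotactically legal
Phonotactically legal: [gra], [gfiw], [mrol], [veg] → 4.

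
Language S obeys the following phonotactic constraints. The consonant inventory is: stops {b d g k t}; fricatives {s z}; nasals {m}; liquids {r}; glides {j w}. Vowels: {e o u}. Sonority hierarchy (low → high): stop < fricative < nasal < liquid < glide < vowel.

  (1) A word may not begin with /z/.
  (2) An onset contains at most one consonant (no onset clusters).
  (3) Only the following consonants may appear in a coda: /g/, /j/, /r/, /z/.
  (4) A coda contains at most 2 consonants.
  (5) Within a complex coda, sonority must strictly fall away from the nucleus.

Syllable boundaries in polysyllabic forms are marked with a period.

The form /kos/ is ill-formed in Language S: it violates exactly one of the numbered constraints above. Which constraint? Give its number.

/kos/: syllable 1 coda contains /s/, which is not a licensed coda consonant.
This is a violation of constraint 3: "Only the following consonants may appear in a coda: /g/, /j/, /r/, /z/."
The remaining constraints (1, 2, 4, 5) are satisfied.

3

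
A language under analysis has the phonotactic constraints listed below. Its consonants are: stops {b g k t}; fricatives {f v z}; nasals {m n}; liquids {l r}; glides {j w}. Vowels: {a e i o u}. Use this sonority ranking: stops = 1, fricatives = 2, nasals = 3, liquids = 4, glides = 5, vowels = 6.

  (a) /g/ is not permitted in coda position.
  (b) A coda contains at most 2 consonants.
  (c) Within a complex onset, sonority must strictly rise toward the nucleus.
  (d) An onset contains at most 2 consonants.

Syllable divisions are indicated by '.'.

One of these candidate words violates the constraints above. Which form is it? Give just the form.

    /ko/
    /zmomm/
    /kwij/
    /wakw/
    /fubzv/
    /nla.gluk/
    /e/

/fubzv/

/ko/ — σ1 onset /k/, coda /∅/ ok → permitted
/zmomm/ — σ1 onset /zm/ (2→3 rises), coda /mm/ (2C) ok → permitted
/kwij/ — σ1 onset /kw/ (1→5 rises), coda /j/ ok → permitted
/wakw/ — σ1 onset /w/, coda /kw/ (2C) ok → permitted
/fubzv/ — violates constraint (b): syllable 1 coda /bzv/ has 3 consonants (> 2) → not permitted
/nla.gluk/ — σ1 onset /nl/ (3→4 rises), coda /∅/ ok; σ2 onset /gl/ (1→4 rises), coda /k/ ok → permitted
/e/ — σ1 onset /∅/, coda /∅/ ok → permitted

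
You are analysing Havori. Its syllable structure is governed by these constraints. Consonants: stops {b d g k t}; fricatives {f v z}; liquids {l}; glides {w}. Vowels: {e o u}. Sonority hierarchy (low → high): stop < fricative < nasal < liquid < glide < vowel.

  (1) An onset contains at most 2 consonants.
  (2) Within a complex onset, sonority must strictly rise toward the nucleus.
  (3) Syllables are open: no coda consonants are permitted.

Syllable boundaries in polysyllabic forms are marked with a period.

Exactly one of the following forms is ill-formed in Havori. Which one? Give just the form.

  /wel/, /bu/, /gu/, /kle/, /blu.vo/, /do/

/wel/ — violates constraint 3: syllable 1 coda /l/ has 1 consonant (> 0) → ill-formed
/bu/ — σ1 onset /b/, coda /∅/ ok → well-formed
/gu/ — σ1 onset /g/, coda /∅/ ok → well-formed
/kle/ — σ1 onset /kl/ (1→4 rises), coda /∅/ ok → well-formed
/blu.vo/ — σ1 onset /bl/ (1→4 rises), coda /∅/ ok; σ2 onset /v/, coda /∅/ ok → well-formed
/do/ — σ1 onset /d/, coda /∅/ ok → well-formed

/wel/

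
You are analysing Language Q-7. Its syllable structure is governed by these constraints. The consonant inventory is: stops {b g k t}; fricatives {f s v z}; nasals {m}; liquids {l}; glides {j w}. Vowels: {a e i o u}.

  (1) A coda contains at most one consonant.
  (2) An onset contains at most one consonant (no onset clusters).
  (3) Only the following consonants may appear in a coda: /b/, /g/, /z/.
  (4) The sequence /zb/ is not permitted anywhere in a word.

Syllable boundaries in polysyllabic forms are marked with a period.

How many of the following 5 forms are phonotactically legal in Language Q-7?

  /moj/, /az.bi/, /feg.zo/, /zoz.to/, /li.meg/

/moj/ — violates constraint 3: syllable 1 coda contains /j/, which is not a licensed coda consonant → phonotactically illegal
/az.bi/ — violates constraint 4: contains banned sequence /zb/ → phonotactically illegal
/feg.zo/ — σ1 onset /f/, coda /g/ ok; σ2 onset /z/, coda /∅/ ok → phonotactically legal
/zoz.to/ — σ1 onset /z/, coda /z/ ok; σ2 onset /t/, coda /∅/ ok → phonotactically legal
/li.meg/ — σ1 onset /l/, coda /∅/ ok; σ2 onset /m/, coda /g/ ok → phonotactically legal
Phonotactically legal: /feg.zo/, /zoz.to/, /li.meg/ → 3.

3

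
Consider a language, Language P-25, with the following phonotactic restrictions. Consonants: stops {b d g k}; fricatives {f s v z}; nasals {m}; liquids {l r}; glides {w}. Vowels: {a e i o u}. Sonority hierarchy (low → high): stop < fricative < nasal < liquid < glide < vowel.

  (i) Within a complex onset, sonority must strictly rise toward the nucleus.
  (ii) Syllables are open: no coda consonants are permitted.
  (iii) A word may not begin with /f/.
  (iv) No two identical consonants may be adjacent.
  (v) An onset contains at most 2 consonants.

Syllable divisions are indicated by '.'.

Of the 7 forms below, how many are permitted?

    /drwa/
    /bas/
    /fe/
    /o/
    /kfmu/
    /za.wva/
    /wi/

2

/drwa/ — violates constraint (v): syllable 1 onset /drw/ has 3 consonants (> 2) → not permitted
/bas/ — violates constraint (ii): syllable 1 coda /s/ has 1 consonant (> 0) → not permitted
/fe/ — violates constraint (iii): word begins with /f/ → not permitted
/o/ — σ1 onset /∅/, coda /∅/ ok → permitted
/kfmu/ — violates constraint (v): syllable 1 onset /kfm/ has 3 consonants (> 2) → not permitted
/za.wva/ — violates constraint (i): syllable 2 onset /wv/: /w/ (glide, 5) → /v/ (fricative, 2) does not rise → not permitted
/wi/ — σ1 onset /w/, coda /∅/ ok → permitted
Permitted: /o/, /wi/ → 2.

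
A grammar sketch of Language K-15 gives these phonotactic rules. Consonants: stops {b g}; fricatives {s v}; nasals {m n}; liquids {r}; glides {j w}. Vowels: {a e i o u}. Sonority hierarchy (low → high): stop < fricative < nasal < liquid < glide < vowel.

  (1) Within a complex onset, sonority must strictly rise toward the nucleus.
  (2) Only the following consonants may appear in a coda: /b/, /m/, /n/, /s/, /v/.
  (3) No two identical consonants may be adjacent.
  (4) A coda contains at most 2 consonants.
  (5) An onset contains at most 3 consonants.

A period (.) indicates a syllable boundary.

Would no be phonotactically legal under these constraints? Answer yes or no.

yes

no — σ1 onset /n/, coda /∅/ ok → phonotactically legal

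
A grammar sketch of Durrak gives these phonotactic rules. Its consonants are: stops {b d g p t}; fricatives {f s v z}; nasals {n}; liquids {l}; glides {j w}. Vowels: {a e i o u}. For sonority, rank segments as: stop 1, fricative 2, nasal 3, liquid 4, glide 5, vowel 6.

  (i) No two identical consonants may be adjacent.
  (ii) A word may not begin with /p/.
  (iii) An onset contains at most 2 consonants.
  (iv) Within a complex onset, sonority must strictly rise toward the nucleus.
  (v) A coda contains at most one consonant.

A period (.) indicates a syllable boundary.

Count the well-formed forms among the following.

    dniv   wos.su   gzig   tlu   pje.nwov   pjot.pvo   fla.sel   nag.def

5

dniv — σ1 onset /dn/ (1→3 rises), coda /v/ ok → well-formed
wos.su — violates constraint (i): adjacent identical consonants /ss/ → ill-formed
gzig — σ1 onset /gz/ (1→2 rises), coda /g/ ok → well-formed
tlu — σ1 onset /tl/ (1→4 rises), coda /∅/ ok → well-formed
pje.nwov — violates constraint (ii): word begins with /p/ → ill-formed
pjot.pvo — violates constraint (ii): word begins with /p/ → ill-formed
fla.sel — σ1 onset /fl/ (2→4 rises), coda /∅/ ok; σ2 onset /s/, coda /l/ ok → well-formed
nag.def — σ1 onset /n/, coda /g/ ok; σ2 onset /d/, coda /f/ ok → well-formed
Well-formed: dniv, gzig, tlu, fla.sel, nag.def → 5.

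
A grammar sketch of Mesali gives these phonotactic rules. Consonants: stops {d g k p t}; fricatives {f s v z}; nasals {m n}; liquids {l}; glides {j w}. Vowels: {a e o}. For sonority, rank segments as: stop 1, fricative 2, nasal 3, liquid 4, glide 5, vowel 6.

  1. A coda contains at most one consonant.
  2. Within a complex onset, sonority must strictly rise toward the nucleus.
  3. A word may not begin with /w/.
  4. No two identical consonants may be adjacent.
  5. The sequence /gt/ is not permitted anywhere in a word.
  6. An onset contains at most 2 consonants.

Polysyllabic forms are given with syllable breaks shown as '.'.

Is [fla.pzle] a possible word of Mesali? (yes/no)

[fla.pzle] — violates constraint 6: syllable 2 onset /pzl/ has 3 consonants (> 2) → ill-formed

no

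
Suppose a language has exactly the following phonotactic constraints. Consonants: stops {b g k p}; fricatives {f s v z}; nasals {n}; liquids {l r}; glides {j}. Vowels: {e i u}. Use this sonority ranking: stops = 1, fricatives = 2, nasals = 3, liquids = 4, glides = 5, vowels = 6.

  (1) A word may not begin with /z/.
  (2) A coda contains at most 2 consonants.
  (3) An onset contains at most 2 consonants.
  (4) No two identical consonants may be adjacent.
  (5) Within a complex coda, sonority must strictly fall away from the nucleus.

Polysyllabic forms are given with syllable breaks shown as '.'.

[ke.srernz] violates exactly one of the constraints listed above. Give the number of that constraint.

2

[ke.srernz]: syllable 2 coda /rnz/ has 3 consonants (> 2).
This is a violation of constraint 2: "A coda contains at most 2 consonants."
The remaining constraints (1, 3, 4, 5) are satisfied.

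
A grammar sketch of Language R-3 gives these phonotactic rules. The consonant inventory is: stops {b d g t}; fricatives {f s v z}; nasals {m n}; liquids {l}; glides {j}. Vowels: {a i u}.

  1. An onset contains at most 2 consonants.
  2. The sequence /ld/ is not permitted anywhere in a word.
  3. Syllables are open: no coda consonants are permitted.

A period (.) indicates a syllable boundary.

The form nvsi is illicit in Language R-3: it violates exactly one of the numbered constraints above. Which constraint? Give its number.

nvsi: syllable 1 onset /nvs/ has 3 consonants (> 2).
This is a violation of constraint 1: "An onset contains at most 2 consonants."
The remaining constraints (2, 3) are satisfied.

1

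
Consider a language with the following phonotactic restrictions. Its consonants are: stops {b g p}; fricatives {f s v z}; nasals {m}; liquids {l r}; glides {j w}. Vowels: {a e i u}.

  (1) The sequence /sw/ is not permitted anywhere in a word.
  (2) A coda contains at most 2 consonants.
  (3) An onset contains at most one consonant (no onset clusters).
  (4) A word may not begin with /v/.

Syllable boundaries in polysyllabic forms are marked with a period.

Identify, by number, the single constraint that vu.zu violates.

4

vu.zu: word begins with /v/.
This is a violation of constraint 4: "A word may not begin with /v/."
The remaining constraints (1, 2, 3) are satisfied.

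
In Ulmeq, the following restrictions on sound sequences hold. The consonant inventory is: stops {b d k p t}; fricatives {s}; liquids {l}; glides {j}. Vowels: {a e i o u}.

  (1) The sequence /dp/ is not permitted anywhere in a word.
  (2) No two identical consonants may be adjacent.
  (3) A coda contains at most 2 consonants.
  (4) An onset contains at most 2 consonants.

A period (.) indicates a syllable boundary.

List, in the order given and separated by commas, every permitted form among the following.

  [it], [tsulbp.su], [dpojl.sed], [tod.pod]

[it] — σ1 onset /∅/, coda /t/ ok → permitted
[tsulbp.su] — violates constraint 3: syllable 1 coda /lbp/ has 3 consonants (> 2) → not permitted
[dpojl.sed] — violates constraint 1: contains banned sequence /dp/ → not permitted
[tod.pod] — violates constraint 1: contains banned sequence /dp/ → not permitted

[it]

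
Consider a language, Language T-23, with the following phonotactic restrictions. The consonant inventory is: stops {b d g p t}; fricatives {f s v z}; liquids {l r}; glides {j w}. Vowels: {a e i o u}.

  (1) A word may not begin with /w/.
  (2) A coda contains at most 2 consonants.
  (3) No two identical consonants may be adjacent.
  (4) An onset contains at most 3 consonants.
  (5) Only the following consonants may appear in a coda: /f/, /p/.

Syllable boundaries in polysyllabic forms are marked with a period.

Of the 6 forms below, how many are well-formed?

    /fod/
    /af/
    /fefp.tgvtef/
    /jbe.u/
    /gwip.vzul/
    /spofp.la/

3

/fod/ — violates constraint 5: syllable 1 coda contains /d/, which is not a licensed coda consonant → ill-formed
/af/ — σ1 onset /∅/, coda /f/ ok → well-formed
/fefp.tgvtef/ — violates constraint 4: syllable 2 onset /tgvt/ has 4 consonants (> 3) → ill-formed
/jbe.u/ — σ1 onset /jb/ (2C), coda /∅/ ok; σ2 onset /∅/, coda /∅/ ok → well-formed
/gwip.vzul/ — violates constraint 5: syllable 2 coda contains /l/, which is not a licensed coda consonant → ill-formed
/spofp.la/ — σ1 onset /sp/ (2C), coda /fp/ (2C) ok; σ2 onset /l/, coda /∅/ ok → well-formed
Well-formed: /af/, /jbe.u/, /spofp.la/ → 3.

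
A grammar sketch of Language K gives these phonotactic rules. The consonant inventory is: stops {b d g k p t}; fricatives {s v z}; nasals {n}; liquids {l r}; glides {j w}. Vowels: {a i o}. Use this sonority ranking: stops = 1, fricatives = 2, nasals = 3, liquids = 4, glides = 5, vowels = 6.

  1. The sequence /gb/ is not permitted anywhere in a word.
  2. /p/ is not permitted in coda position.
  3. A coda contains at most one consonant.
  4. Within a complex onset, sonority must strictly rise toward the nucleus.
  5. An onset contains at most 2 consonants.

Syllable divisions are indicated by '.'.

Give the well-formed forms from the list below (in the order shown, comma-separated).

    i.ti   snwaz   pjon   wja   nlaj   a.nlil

i.ti, pjon, nlaj, a.nlil

i.ti — σ1 onset /∅/, coda /∅/ ok; σ2 onset /t/, coda /∅/ ok → well-formed
snwaz — violates constraint 5: syllable 1 onset /snw/ has 3 consonants (> 2) → ill-formed
pjon — σ1 onset /pj/ (1→5 rises), coda /n/ ok → well-formed
wja — violates constraint 4: syllable 1 onset /wj/: /w/ (glide, 5) → /j/ (glide, 5) does not rise → ill-formed
nlaj — σ1 onset /nl/ (3→4 rises), coda /j/ ok → well-formed
a.nlil — σ1 onset /∅/, coda /∅/ ok; σ2 onset /nl/ (3→4 rises), coda /l/ ok → well-formed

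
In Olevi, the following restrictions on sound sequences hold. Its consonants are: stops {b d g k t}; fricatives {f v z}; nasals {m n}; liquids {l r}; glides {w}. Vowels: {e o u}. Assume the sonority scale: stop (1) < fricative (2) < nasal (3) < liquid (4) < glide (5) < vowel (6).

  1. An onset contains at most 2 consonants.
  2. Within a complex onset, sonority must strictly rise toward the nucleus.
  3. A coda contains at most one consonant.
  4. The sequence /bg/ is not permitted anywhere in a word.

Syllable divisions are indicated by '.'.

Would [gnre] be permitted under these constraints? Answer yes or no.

no

[gnre] — violates constraint 1: syllable 1 onset /gnr/ has 3 consonants (> 2) → not permitted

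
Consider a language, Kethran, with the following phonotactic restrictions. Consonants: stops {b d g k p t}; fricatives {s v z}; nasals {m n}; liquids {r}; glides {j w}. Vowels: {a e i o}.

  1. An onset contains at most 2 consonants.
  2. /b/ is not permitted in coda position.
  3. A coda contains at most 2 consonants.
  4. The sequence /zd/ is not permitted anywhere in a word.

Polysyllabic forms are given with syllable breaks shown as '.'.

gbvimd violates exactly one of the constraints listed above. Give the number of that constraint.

1

gbvimd: syllable 1 onset /gbv/ has 3 consonants (> 2).
This is a violation of constraint 1: "An onset contains at most 2 consonants."
The remaining constraints (2, 3, 4) are satisfied.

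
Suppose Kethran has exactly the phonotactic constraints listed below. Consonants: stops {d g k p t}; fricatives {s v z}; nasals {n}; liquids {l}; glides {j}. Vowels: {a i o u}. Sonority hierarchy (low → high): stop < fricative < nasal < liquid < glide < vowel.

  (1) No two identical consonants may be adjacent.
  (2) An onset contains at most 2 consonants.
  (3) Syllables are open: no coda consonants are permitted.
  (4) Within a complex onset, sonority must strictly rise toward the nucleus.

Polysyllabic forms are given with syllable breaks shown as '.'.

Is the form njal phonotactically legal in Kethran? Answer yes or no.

njal — violates constraint 3: syllable 1 coda /l/ has 1 consonant (> 0) → phonotactically illegal

no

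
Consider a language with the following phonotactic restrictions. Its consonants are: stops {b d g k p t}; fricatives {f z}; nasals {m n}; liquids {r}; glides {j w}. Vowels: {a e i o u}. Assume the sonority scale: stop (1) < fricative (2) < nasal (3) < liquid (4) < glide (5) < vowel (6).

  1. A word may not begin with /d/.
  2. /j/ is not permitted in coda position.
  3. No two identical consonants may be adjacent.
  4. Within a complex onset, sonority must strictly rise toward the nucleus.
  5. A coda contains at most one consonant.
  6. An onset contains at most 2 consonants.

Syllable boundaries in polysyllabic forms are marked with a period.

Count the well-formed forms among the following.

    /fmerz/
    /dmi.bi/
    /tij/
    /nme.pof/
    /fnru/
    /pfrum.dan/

/fmerz/ — violates constraint 5: syllable 1 coda /rz/ has 2 consonants (> 1) → ill-formed
/dmi.bi/ — violates constraint 1: word begins with /d/ → ill-formed
/tij/ — violates constraint 2: syllable 1 coda contains /j/ → ill-formed
/nme.pof/ — violates constraint 4: syllable 1 onset /nm/: /n/ (nasal, 3) → /m/ (nasal, 3) does not rise → ill-formed
/fnru/ — violates constraint 6: syllable 1 onset /fnr/ has 3 consonants (> 2) → ill-formed
/pfrum.dan/ — violates constraint 6: syllable 1 onset /pfr/ has 3 consonants (> 2) → ill-formed
No form is well-formed → 0.

0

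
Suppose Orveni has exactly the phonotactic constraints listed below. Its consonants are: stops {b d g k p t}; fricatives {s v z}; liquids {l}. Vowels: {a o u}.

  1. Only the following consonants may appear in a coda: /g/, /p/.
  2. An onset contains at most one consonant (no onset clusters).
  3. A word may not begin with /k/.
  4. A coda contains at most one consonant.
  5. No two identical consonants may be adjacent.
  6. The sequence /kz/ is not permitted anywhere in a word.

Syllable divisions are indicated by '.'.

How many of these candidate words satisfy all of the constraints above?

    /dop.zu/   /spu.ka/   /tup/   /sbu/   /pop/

/dop.zu/ — σ1 onset /d/, coda /p/ ok; σ2 onset /z/, coda /∅/ ok → phonotactically legal
/spu.ka/ — violates constraint 2: syllable 1 onset /sp/ has 2 consonants (> 1) → phonotactically illegal
/tup/ — σ1 onset /t/, coda /p/ ok → phonotactically legal
/sbu/ — violates constraint 2: syllable 1 onset /sb/ has 2 consonants (> 1) → phonotactically illegal
/pop/ — σ1 onset /p/, coda /p/ ok → phonotactically legal
Phonotactically legal: /dop.zu/, /tup/, /pop/ → 3.

3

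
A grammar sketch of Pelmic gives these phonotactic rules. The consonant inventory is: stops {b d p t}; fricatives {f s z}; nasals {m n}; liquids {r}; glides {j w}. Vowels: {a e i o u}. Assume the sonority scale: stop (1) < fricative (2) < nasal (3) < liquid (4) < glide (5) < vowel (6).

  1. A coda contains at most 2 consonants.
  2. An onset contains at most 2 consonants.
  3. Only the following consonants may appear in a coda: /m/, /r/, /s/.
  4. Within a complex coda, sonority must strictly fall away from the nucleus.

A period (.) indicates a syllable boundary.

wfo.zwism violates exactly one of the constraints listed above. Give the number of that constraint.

wfo.zwism: syllable 2 coda /sm/: /s/ (fricative, 2) → /m/ (nasal, 3) does not fall.
This is a violation of constraint 4: "Within a complex coda, sonority must strictly fall away from the nucleus."
The remaining constraints (1, 2, 3) are satisfied.

4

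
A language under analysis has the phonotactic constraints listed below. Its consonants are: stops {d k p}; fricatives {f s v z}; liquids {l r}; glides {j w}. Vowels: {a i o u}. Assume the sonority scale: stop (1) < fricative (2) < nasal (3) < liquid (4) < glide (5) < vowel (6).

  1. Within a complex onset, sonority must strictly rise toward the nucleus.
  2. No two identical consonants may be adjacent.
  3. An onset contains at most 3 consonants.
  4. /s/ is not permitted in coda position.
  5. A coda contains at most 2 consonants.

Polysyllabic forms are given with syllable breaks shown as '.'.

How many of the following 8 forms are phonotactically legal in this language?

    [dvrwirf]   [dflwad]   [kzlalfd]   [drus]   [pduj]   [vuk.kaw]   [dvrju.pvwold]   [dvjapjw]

0

[dvrwirf] — violates constraint 3: syllable 1 onset /dvrw/ has 4 consonants (> 3) → phonotactically illegal
[dflwad] — violates constraint 3: syllable 1 onset /dflw/ has 4 consonants (> 3) → phonotactically illegal
[kzlalfd] — violates constraint 5: syllable 1 coda /lfd/ has 3 consonants (> 2) → phonotactically illegal
[drus] — violates constraint 4: syllable 1 coda contains /s/ → phonotactically illegal
[pduj] — violates constraint 1: syllable 1 onset /pd/: /p/ (stop, 1) → /d/ (stop, 1) does not rise → phonotactically illegal
[vuk.kaw] — violates constraint 2: adjacent identical consonants /kk/ → phonotactically illegal
[dvrju.pvwold] — violates constraint 3: syllable 1 onset /dvrj/ has 4 consonants (> 3) → phonotactically illegal
[dvjapjw] — violates constraint 5: syllable 1 coda /pjw/ has 3 consonants (> 2) → phonotactically illegal
No form is phonotactically legal → 0.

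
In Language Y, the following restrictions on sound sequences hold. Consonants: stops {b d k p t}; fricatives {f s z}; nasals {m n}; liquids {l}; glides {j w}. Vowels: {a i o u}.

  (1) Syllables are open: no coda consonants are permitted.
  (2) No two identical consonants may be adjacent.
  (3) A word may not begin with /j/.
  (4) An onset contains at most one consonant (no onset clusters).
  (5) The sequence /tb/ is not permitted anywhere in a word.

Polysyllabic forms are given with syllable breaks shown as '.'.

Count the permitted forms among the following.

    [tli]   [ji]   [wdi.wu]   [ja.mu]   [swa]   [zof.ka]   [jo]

[tli] — violates constraint 4: syllable 1 onset /tl/ has 2 consonants (> 1) → not permitted
[ji] — violates constraint 3: word begins with /j/ → not permitted
[wdi.wu] — violates constraint 4: syllable 1 onset /wd/ has 2 consonants (> 1) → not permitted
[ja.mu] — violates constraint 3: word begins with /j/ → not permitted
[swa] — violates constraint 4: syllable 1 onset /sw/ has 2 consonants (> 1) → not permitted
[zof.ka] — violates constraint 1: syllable 1 coda /f/ has 1 consonant (> 0) → not permitted
[jo] — violates constraint 3: word begins with /j/ → not permitted
No form is permitted → 0.

0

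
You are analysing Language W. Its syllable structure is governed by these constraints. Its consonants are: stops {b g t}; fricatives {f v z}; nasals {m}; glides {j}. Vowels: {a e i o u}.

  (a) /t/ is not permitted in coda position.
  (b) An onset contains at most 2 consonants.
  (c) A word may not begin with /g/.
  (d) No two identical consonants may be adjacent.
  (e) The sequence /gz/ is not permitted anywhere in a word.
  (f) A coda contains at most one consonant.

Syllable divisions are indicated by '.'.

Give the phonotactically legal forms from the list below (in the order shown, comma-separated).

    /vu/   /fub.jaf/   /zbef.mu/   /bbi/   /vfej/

/vu/ — σ1 onset /v/, coda /∅/ ok → phonotactically legal
/fub.jaf/ — σ1 onset /f/, coda /b/ ok; σ2 onset /j/, coda /f/ ok → phonotactically legal
/zbef.mu/ — σ1 onset /zb/ (2C), coda /f/ ok; σ2 onset /m/, coda /∅/ ok → phonotactically legal
/bbi/ — violates constraint (d): adjacent identical consonants /bb/ → phonotactically illegal
/vfej/ — σ1 onset /vf/ (2C), coda /j/ ok → phonotactically legal

/vu/, /fub.jaf/, /zbef.mu/, /vfej/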